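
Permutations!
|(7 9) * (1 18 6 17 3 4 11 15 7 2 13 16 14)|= |(1 18 6 17 3 4 11 15 7 9 2 13 16 14)|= 14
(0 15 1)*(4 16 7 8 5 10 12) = (0 15 1)(4 16 7 8 5 10 12) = [15, 0, 2, 3, 16, 10, 6, 8, 5, 9, 12, 11, 4, 13, 14, 1, 7]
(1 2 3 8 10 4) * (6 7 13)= [0, 2, 3, 8, 1, 5, 7, 13, 10, 9, 4, 11, 12, 6]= (1 2 3 8 10 4)(6 7 13)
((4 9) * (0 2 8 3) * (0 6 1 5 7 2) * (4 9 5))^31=((9)(1 4 5 7 2 8 3 6))^31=(9)(1 6 3 8 2 7 5 4)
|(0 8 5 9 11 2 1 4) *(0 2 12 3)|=|(0 8 5 9 11 12 3)(1 4 2)|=21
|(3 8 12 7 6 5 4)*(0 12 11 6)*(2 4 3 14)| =15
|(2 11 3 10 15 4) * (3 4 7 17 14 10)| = |(2 11 4)(7 17 14 10 15)| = 15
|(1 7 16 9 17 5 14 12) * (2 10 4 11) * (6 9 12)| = 20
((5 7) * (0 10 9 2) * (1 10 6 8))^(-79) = (0 9 1 6 2 10 8)(5 7)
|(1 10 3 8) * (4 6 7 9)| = |(1 10 3 8)(4 6 7 9)| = 4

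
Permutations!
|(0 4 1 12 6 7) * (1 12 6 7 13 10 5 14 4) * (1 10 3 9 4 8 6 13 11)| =14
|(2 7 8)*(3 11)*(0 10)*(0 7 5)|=|(0 10 7 8 2 5)(3 11)|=6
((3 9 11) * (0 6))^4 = (3 9 11)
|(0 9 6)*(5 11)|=6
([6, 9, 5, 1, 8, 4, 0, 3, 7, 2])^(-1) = (0 6)(1 3 7 8 4 5 2 9)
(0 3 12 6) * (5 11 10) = (0 3 12 6)(5 11 10) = [3, 1, 2, 12, 4, 11, 0, 7, 8, 9, 5, 10, 6]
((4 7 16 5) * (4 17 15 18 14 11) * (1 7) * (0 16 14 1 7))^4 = ((0 16 5 17 15 18 1)(4 7 14 11))^4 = (0 15 16 18 5 1 17)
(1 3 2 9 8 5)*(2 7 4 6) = [0, 3, 9, 7, 6, 1, 2, 4, 5, 8] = (1 3 7 4 6 2 9 8 5)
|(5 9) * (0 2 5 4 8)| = 6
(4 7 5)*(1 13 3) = (1 13 3)(4 7 5) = [0, 13, 2, 1, 7, 4, 6, 5, 8, 9, 10, 11, 12, 3]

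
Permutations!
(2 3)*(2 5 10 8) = [0, 1, 3, 5, 4, 10, 6, 7, 2, 9, 8] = (2 3 5 10 8)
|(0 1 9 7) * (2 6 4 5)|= |(0 1 9 7)(2 6 4 5)|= 4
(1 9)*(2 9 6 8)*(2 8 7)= (1 6 7 2 9)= [0, 6, 9, 3, 4, 5, 7, 2, 8, 1]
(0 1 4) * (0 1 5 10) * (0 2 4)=(0 5 10 2 4 1)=[5, 0, 4, 3, 1, 10, 6, 7, 8, 9, 2]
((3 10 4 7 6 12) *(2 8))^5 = (2 8)(3 12 6 7 4 10)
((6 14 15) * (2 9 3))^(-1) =((2 9 3)(6 14 15))^(-1) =(2 3 9)(6 15 14)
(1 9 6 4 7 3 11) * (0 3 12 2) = (0 3 11 1 9 6 4 7 12 2) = [3, 9, 0, 11, 7, 5, 4, 12, 8, 6, 10, 1, 2]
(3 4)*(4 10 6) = (3 10 6 4) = [0, 1, 2, 10, 3, 5, 4, 7, 8, 9, 6]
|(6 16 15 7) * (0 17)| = 4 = |(0 17)(6 16 15 7)|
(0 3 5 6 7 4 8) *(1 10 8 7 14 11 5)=(0 3 1 10 8)(4 7)(5 6 14 11)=[3, 10, 2, 1, 7, 6, 14, 4, 0, 9, 8, 5, 12, 13, 11]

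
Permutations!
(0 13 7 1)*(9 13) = (0 9 13 7 1) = [9, 0, 2, 3, 4, 5, 6, 1, 8, 13, 10, 11, 12, 7]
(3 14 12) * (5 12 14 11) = (14)(3 11 5 12) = [0, 1, 2, 11, 4, 12, 6, 7, 8, 9, 10, 5, 3, 13, 14]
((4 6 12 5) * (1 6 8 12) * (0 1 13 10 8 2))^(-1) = (0 2 4 5 12 8 10 13 6 1)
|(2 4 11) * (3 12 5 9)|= 12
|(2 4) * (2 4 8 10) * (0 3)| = 6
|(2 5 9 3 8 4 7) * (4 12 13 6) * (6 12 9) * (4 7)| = 12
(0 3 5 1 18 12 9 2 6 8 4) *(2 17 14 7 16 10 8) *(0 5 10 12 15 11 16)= (0 3 10 8 4 5 1 18 15 11 16 12 9 17 14 7)(2 6)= [3, 18, 6, 10, 5, 1, 2, 0, 4, 17, 8, 16, 9, 13, 7, 11, 12, 14, 15]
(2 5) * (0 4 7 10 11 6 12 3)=(0 4 7 10 11 6 12 3)(2 5)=[4, 1, 5, 0, 7, 2, 12, 10, 8, 9, 11, 6, 3]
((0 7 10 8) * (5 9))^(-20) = (10) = ((0 7 10 8)(5 9))^(-20)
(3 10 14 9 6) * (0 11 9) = (0 11 9 6 3 10 14) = [11, 1, 2, 10, 4, 5, 3, 7, 8, 6, 14, 9, 12, 13, 0]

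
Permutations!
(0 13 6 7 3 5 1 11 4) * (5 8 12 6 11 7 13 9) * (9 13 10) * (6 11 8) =[13, 7, 2, 6, 0, 1, 10, 3, 12, 5, 9, 4, 11, 8] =(0 13 8 12 11 4)(1 7 3 6 10 9 5)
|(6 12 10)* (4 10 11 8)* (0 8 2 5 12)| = |(0 8 4 10 6)(2 5 12 11)| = 20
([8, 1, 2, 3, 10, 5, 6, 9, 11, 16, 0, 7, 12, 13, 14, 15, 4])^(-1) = (0 10 4 16 9 7 11 8)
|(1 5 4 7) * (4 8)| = 5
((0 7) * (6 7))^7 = (0 6 7)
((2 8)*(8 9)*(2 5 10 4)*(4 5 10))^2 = (2 8 5)(4 9 10)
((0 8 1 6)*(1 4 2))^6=(8)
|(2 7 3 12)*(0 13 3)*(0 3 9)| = 12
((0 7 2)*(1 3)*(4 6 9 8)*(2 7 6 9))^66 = (9)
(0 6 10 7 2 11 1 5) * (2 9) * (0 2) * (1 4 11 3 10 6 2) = (0 2 3 10 7 9)(1 5)(4 11) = [2, 5, 3, 10, 11, 1, 6, 9, 8, 0, 7, 4]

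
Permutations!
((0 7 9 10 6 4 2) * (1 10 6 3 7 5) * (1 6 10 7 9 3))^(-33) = ((0 5 6 4 2)(1 7 3 9 10))^(-33) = (0 6 2 5 4)(1 3 10 7 9)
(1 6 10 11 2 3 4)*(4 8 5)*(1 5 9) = (1 6 10 11 2 3 8 9)(4 5) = [0, 6, 3, 8, 5, 4, 10, 7, 9, 1, 11, 2]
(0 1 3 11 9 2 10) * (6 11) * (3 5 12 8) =(0 1 5 12 8 3 6 11 9 2 10) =[1, 5, 10, 6, 4, 12, 11, 7, 3, 2, 0, 9, 8]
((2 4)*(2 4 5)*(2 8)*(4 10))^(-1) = (2 8 5)(4 10)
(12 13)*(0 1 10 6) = [1, 10, 2, 3, 4, 5, 0, 7, 8, 9, 6, 11, 13, 12] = (0 1 10 6)(12 13)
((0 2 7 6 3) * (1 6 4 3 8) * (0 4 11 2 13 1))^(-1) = ((0 13 1 6 8)(2 7 11)(3 4))^(-1) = (0 8 6 1 13)(2 11 7)(3 4)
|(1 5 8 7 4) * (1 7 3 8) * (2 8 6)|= 4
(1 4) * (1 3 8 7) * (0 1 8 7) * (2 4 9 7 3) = (0 1 9 7 8)(2 4) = [1, 9, 4, 3, 2, 5, 6, 8, 0, 7]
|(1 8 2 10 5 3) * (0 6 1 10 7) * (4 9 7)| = 24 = |(0 6 1 8 2 4 9 7)(3 10 5)|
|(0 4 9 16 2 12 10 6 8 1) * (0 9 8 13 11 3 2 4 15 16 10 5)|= |(0 15 16 4 8 1 9 10 6 13 11 3 2 12 5)|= 15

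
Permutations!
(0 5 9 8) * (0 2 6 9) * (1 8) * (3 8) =(0 5)(1 3 8 2 6 9) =[5, 3, 6, 8, 4, 0, 9, 7, 2, 1]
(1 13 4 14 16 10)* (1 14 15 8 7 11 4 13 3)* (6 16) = [0, 3, 2, 1, 15, 5, 16, 11, 7, 9, 14, 4, 12, 13, 6, 8, 10] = (1 3)(4 15 8 7 11)(6 16 10 14)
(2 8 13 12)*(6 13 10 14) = (2 8 10 14 6 13 12) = [0, 1, 8, 3, 4, 5, 13, 7, 10, 9, 14, 11, 2, 12, 6]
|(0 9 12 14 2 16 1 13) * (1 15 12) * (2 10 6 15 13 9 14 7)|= |(0 14 10 6 15 12 7 2 16 13)(1 9)|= 10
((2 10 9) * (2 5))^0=(10)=((2 10 9 5))^0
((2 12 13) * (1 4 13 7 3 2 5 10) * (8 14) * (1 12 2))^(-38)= ((1 4 13 5 10 12 7 3)(8 14))^(-38)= (14)(1 13 10 7)(3 4 5 12)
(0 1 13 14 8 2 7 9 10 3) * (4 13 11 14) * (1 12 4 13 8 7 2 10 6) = (0 12 4 8 10 3)(1 11 14 7 9 6) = [12, 11, 2, 0, 8, 5, 1, 9, 10, 6, 3, 14, 4, 13, 7]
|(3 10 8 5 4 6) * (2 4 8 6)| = |(2 4)(3 10 6)(5 8)| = 6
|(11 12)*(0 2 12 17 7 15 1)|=8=|(0 2 12 11 17 7 15 1)|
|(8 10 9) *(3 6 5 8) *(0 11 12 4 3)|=|(0 11 12 4 3 6 5 8 10 9)|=10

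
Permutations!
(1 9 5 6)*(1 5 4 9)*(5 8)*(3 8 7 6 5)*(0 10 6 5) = (0 10 6 7 5)(3 8)(4 9) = [10, 1, 2, 8, 9, 0, 7, 5, 3, 4, 6]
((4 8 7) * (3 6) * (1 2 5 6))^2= ((1 2 5 6 3)(4 8 7))^2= (1 5 3 2 6)(4 7 8)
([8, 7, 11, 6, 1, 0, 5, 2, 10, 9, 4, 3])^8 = [3, 8, 4, 7, 0, 11, 2, 10, 6, 9, 5, 1]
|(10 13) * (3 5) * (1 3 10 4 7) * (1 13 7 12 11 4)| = 6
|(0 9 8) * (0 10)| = 4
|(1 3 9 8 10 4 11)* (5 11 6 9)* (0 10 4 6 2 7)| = 8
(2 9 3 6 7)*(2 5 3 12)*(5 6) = (2 9 12)(3 5)(6 7) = [0, 1, 9, 5, 4, 3, 7, 6, 8, 12, 10, 11, 2]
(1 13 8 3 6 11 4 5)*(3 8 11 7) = (1 13 11 4 5)(3 6 7) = [0, 13, 2, 6, 5, 1, 7, 3, 8, 9, 10, 4, 12, 11]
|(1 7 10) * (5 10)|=4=|(1 7 5 10)|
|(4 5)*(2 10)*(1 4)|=6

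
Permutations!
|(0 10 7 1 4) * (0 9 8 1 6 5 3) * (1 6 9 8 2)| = |(0 10 7 9 2 1 4 8 6 5 3)| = 11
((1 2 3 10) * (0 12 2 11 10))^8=((0 12 2 3)(1 11 10))^8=(12)(1 10 11)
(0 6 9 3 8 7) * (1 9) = (0 6 1 9 3 8 7) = [6, 9, 2, 8, 4, 5, 1, 0, 7, 3]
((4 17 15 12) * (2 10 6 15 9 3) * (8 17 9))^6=(17)(2 9 12 6)(3 4 15 10)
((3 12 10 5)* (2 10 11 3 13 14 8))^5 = (2 8 14 13 5 10)(3 11 12)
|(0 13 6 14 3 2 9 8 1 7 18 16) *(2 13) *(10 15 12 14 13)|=40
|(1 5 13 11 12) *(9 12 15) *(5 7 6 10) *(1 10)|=|(1 7 6)(5 13 11 15 9 12 10)|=21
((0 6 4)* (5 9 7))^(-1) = ((0 6 4)(5 9 7))^(-1) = (0 4 6)(5 7 9)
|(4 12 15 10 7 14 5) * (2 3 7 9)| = |(2 3 7 14 5 4 12 15 10 9)| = 10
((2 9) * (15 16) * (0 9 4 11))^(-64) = ((0 9 2 4 11)(15 16))^(-64) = (16)(0 9 2 4 11)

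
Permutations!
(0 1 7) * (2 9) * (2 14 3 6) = (0 1 7)(2 9 14 3 6) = [1, 7, 9, 6, 4, 5, 2, 0, 8, 14, 10, 11, 12, 13, 3]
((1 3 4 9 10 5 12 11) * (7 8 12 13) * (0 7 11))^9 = (0 7 8 12)(1 3 4 9 10 5 13 11)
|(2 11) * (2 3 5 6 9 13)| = 7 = |(2 11 3 5 6 9 13)|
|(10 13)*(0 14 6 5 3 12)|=6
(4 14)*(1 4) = (1 4 14) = [0, 4, 2, 3, 14, 5, 6, 7, 8, 9, 10, 11, 12, 13, 1]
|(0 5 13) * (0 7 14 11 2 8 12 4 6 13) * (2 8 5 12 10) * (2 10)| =11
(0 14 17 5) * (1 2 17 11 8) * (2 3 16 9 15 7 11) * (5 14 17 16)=[17, 3, 16, 5, 4, 0, 6, 11, 1, 15, 10, 8, 12, 13, 2, 7, 9, 14]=(0 17 14 2 16 9 15 7 11 8 1 3 5)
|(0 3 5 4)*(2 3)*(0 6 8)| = |(0 2 3 5 4 6 8)| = 7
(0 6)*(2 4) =(0 6)(2 4) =[6, 1, 4, 3, 2, 5, 0]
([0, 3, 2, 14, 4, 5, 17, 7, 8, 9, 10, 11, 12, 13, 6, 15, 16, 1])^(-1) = (1 17 6 14 3)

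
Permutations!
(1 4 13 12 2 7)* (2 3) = (1 4 13 12 3 2 7) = [0, 4, 7, 2, 13, 5, 6, 1, 8, 9, 10, 11, 3, 12]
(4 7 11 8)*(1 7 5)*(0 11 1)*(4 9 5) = [11, 7, 2, 3, 4, 0, 6, 1, 9, 5, 10, 8] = (0 11 8 9 5)(1 7)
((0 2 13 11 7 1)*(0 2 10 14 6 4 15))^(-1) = ((0 10 14 6 4 15)(1 2 13 11 7))^(-1) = (0 15 4 6 14 10)(1 7 11 13 2)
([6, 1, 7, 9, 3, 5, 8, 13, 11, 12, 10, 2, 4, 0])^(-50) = [13, 1, 11, 12, 9, 5, 0, 2, 6, 4, 10, 8, 3, 7]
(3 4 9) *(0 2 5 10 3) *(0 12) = (0 2 5 10 3 4 9 12) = [2, 1, 5, 4, 9, 10, 6, 7, 8, 12, 3, 11, 0]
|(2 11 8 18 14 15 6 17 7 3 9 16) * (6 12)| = 13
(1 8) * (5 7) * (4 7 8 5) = (1 5 8)(4 7) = [0, 5, 2, 3, 7, 8, 6, 4, 1]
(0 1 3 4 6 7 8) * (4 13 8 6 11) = (0 1 3 13 8)(4 11)(6 7) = [1, 3, 2, 13, 11, 5, 7, 6, 0, 9, 10, 4, 12, 8]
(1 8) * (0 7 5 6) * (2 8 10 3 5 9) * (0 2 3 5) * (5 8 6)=(0 7 9 3)(1 10 8)(2 6)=[7, 10, 6, 0, 4, 5, 2, 9, 1, 3, 8]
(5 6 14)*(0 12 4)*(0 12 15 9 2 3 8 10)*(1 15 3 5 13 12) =(0 3 8 10)(1 15 9 2 5 6 14 13 12 4) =[3, 15, 5, 8, 1, 6, 14, 7, 10, 2, 0, 11, 4, 12, 13, 9]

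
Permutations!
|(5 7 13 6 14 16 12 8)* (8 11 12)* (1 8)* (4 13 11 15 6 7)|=12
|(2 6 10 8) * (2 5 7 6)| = |(5 7 6 10 8)| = 5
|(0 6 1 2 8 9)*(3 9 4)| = 8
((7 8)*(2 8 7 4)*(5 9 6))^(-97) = ((2 8 4)(5 9 6))^(-97) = (2 4 8)(5 6 9)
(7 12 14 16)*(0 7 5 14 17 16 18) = (0 7 12 17 16 5 14 18) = [7, 1, 2, 3, 4, 14, 6, 12, 8, 9, 10, 11, 17, 13, 18, 15, 5, 16, 0]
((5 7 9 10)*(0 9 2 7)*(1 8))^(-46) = (0 10)(5 9) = ((0 9 10 5)(1 8)(2 7))^(-46)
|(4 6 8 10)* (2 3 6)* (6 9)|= 7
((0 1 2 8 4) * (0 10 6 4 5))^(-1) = (0 5 8 2 1)(4 6 10) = ((0 1 2 8 5)(4 10 6))^(-1)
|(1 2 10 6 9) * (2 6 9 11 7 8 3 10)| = 8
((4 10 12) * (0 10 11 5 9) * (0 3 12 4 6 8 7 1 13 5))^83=(0 11 4 10)(1 5 3 6 7 13 9 12 8)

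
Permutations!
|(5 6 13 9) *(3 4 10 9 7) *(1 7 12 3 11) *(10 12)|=|(1 7 11)(3 4 12)(5 6 13 10 9)|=15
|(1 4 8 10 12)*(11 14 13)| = |(1 4 8 10 12)(11 14 13)| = 15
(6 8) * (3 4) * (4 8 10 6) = [0, 1, 2, 8, 3, 5, 10, 7, 4, 9, 6] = (3 8 4)(6 10)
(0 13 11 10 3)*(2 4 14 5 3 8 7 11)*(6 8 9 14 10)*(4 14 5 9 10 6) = [13, 1, 14, 0, 6, 3, 8, 11, 7, 5, 10, 4, 12, 2, 9] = (0 13 2 14 9 5 3)(4 6 8 7 11)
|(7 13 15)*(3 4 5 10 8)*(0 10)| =|(0 10 8 3 4 5)(7 13 15)| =6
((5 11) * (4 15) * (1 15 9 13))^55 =((1 15 4 9 13)(5 11))^55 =(15)(5 11)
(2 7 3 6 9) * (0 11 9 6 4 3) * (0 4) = (0 11 9 2 7 4 3) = [11, 1, 7, 0, 3, 5, 6, 4, 8, 2, 10, 9]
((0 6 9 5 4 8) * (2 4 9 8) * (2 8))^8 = ((0 6 2 4 8)(5 9))^8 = (9)(0 4 6 8 2)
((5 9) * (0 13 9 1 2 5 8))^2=((0 13 9 8)(1 2 5))^2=(0 9)(1 5 2)(8 13)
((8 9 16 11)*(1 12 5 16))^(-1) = (1 9 8 11 16 5 12)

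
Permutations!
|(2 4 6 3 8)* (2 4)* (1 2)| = 4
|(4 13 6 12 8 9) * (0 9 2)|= 8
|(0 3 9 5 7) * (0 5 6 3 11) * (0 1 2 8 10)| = |(0 11 1 2 8 10)(3 9 6)(5 7)| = 6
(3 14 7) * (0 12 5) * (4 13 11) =(0 12 5)(3 14 7)(4 13 11) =[12, 1, 2, 14, 13, 0, 6, 3, 8, 9, 10, 4, 5, 11, 7]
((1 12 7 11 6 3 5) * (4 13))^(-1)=((1 12 7 11 6 3 5)(4 13))^(-1)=(1 5 3 6 11 7 12)(4 13)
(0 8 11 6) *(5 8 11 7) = (0 11 6)(5 8 7) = [11, 1, 2, 3, 4, 8, 0, 5, 7, 9, 10, 6]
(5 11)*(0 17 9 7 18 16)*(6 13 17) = [6, 1, 2, 3, 4, 11, 13, 18, 8, 7, 10, 5, 12, 17, 14, 15, 0, 9, 16] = (0 6 13 17 9 7 18 16)(5 11)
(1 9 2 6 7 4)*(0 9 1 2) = (0 9)(2 6 7 4) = [9, 1, 6, 3, 2, 5, 7, 4, 8, 0]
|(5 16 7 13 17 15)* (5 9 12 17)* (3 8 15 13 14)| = |(3 8 15 9 12 17 13 5 16 7 14)| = 11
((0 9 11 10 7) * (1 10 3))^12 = ((0 9 11 3 1 10 7))^12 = (0 10 3 9 7 1 11)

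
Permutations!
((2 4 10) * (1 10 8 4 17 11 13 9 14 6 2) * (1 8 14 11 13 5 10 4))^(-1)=((1 4 14 6 2 17 13 9 11 5 10 8))^(-1)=(1 8 10 5 11 9 13 17 2 6 14 4)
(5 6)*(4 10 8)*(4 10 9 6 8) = (4 9 6 5 8 10) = [0, 1, 2, 3, 9, 8, 5, 7, 10, 6, 4]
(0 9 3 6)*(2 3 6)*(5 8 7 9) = (0 5 8 7 9 6)(2 3) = [5, 1, 3, 2, 4, 8, 0, 9, 7, 6]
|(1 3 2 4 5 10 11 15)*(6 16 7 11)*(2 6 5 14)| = 42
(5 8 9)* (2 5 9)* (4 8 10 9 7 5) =[0, 1, 4, 3, 8, 10, 6, 5, 2, 7, 9] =(2 4 8)(5 10 9 7)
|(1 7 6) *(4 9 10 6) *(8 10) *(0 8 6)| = |(0 8 10)(1 7 4 9 6)| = 15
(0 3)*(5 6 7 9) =[3, 1, 2, 0, 4, 6, 7, 9, 8, 5] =(0 3)(5 6 7 9)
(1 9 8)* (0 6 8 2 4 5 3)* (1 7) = (0 6 8 7 1 9 2 4 5 3) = [6, 9, 4, 0, 5, 3, 8, 1, 7, 2]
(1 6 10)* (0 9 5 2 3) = (0 9 5 2 3)(1 6 10) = [9, 6, 3, 0, 4, 2, 10, 7, 8, 5, 1]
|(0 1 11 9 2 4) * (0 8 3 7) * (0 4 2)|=4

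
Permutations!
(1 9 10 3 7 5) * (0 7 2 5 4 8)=(0 7 4 8)(1 9 10 3 2 5)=[7, 9, 5, 2, 8, 1, 6, 4, 0, 10, 3]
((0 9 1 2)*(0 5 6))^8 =(0 1 5)(2 6 9)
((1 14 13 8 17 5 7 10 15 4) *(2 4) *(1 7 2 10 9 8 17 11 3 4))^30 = (17)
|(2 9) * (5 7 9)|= 4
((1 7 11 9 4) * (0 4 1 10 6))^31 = (0 6 10 4)(1 9 11 7)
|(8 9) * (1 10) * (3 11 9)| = 4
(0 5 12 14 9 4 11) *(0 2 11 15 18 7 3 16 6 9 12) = (0 5)(2 11)(3 16 6 9 4 15 18 7)(12 14) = [5, 1, 11, 16, 15, 0, 9, 3, 8, 4, 10, 2, 14, 13, 12, 18, 6, 17, 7]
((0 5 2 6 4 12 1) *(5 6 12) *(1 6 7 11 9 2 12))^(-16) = (12)(0 11 2)(1 7 9)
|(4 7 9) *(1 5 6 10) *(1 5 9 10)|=|(1 9 4 7 10 5 6)|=7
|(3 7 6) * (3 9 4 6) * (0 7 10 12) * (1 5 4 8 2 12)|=|(0 7 3 10 1 5 4 6 9 8 2 12)|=12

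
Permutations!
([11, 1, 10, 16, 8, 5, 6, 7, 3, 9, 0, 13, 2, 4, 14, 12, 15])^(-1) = (0 10 2 12 15 16 3 8 4 13 11)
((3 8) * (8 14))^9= (14)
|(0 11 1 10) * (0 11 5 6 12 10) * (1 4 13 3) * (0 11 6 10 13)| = |(0 5 10 6 12 13 3 1 11 4)| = 10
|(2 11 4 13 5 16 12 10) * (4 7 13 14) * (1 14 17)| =|(1 14 4 17)(2 11 7 13 5 16 12 10)| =8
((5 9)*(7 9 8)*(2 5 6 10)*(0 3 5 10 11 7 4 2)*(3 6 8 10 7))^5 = ((0 6 11 3 5 10)(2 7 9 8 4))^5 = (0 10 5 3 11 6)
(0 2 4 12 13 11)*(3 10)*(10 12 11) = [2, 1, 4, 12, 11, 5, 6, 7, 8, 9, 3, 0, 13, 10] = (0 2 4 11)(3 12 13 10)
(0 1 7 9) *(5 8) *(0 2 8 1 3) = (0 3)(1 7 9 2 8 5) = [3, 7, 8, 0, 4, 1, 6, 9, 5, 2]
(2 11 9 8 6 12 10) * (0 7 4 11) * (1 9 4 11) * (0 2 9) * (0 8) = [7, 8, 2, 3, 1, 5, 12, 11, 6, 0, 9, 4, 10] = (0 7 11 4 1 8 6 12 10 9)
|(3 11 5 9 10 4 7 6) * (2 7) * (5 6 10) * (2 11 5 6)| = |(2 7 10 4 11)(3 5 9 6)| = 20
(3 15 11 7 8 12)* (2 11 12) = [0, 1, 11, 15, 4, 5, 6, 8, 2, 9, 10, 7, 3, 13, 14, 12] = (2 11 7 8)(3 15 12)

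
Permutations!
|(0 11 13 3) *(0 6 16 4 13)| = 10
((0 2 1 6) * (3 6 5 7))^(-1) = ((0 2 1 5 7 3 6))^(-1) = (0 6 3 7 5 1 2)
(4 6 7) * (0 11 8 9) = (0 11 8 9)(4 6 7) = [11, 1, 2, 3, 6, 5, 7, 4, 9, 0, 10, 8]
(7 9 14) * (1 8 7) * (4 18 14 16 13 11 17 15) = (1 8 7 9 16 13 11 17 15 4 18 14) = [0, 8, 2, 3, 18, 5, 6, 9, 7, 16, 10, 17, 12, 11, 1, 4, 13, 15, 14]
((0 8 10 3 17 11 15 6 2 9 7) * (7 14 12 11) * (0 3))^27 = (17)(2 6 15 11 12 14 9)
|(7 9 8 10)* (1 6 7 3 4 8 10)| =|(1 6 7 9 10 3 4 8)| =8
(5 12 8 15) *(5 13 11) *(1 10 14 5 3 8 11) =(1 10 14 5 12 11 3 8 15 13) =[0, 10, 2, 8, 4, 12, 6, 7, 15, 9, 14, 3, 11, 1, 5, 13]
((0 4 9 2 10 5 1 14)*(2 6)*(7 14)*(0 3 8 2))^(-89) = (0 6 9 4)(1 5 10 2 8 3 14 7)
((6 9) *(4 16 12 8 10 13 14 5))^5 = ((4 16 12 8 10 13 14 5)(6 9))^5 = (4 13 12 5 10 16 14 8)(6 9)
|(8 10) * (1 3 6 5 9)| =|(1 3 6 5 9)(8 10)| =10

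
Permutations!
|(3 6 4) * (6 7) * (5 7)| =|(3 5 7 6 4)| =5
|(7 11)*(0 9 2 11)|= 5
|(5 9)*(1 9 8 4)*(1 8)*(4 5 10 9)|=4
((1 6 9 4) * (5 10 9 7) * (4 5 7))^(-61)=(1 4 6)(5 9 10)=((1 6 4)(5 10 9))^(-61)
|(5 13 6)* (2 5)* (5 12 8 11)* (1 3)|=14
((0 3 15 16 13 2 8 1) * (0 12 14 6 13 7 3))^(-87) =(1 13 12 2 14 8 6)(3 15 16 7)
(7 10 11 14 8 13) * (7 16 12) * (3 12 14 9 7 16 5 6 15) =(3 12 16 14 8 13 5 6 15)(7 10 11 9) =[0, 1, 2, 12, 4, 6, 15, 10, 13, 7, 11, 9, 16, 5, 8, 3, 14]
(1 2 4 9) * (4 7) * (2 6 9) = [0, 6, 7, 3, 2, 5, 9, 4, 8, 1] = (1 6 9)(2 7 4)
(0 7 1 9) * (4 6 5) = [7, 9, 2, 3, 6, 4, 5, 1, 8, 0] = (0 7 1 9)(4 6 5)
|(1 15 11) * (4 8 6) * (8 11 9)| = 7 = |(1 15 9 8 6 4 11)|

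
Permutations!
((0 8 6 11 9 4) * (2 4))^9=(0 6 9 4 8 11 2)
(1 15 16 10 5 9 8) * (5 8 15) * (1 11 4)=[0, 5, 2, 3, 1, 9, 6, 7, 11, 15, 8, 4, 12, 13, 14, 16, 10]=(1 5 9 15 16 10 8 11 4)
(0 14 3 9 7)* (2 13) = (0 14 3 9 7)(2 13) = [14, 1, 13, 9, 4, 5, 6, 0, 8, 7, 10, 11, 12, 2, 3]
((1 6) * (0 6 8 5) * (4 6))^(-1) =(0 5 8 1 6 4)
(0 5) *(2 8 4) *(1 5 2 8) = (0 2 1 5)(4 8) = [2, 5, 1, 3, 8, 0, 6, 7, 4]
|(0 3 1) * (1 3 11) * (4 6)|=6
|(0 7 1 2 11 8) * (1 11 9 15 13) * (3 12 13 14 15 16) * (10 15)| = |(0 7 11 8)(1 2 9 16 3 12 13)(10 15 14)| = 84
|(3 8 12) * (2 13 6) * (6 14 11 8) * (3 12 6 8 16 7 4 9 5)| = 12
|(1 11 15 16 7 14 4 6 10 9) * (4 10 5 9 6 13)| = |(1 11 15 16 7 14 10 6 5 9)(4 13)| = 10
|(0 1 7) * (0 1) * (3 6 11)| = |(1 7)(3 6 11)| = 6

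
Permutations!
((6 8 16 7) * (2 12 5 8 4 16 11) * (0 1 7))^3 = (0 6)(1 4)(2 8 12 11 5)(7 16)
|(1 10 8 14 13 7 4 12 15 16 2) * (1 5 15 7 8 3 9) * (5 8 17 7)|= 44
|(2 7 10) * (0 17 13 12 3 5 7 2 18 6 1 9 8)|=|(0 17 13 12 3 5 7 10 18 6 1 9 8)|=13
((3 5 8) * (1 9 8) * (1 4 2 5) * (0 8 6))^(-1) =(0 6 9 1 3 8)(2 4 5)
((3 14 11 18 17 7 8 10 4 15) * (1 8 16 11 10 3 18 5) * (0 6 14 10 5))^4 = (0 1 4 7 6 8 15 16 14 3 18 11 5 10 17)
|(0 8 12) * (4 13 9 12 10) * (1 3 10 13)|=20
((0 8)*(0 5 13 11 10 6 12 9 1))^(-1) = ((0 8 5 13 11 10 6 12 9 1))^(-1) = (0 1 9 12 6 10 11 13 5 8)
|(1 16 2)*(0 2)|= 4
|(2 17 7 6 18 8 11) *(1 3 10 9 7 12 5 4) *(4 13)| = |(1 3 10 9 7 6 18 8 11 2 17 12 5 13 4)| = 15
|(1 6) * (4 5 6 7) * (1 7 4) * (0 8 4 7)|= |(0 8 4 5 6)(1 7)|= 10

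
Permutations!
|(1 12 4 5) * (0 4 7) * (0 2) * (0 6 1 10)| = 20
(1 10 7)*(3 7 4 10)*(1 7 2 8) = (1 3 2 8)(4 10) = [0, 3, 8, 2, 10, 5, 6, 7, 1, 9, 4]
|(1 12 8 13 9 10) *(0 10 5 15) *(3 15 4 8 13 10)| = |(0 3 15)(1 12 13 9 5 4 8 10)| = 24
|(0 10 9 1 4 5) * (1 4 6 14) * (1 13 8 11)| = |(0 10 9 4 5)(1 6 14 13 8 11)| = 30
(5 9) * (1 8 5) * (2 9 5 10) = (1 8 10 2 9) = [0, 8, 9, 3, 4, 5, 6, 7, 10, 1, 2]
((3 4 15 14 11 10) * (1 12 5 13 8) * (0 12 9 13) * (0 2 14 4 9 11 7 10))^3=((0 12 5 2 14 7 10 3 9 13 8 1 11)(4 15))^3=(0 2 10 13 11 5 7 9 1 12 14 3 8)(4 15)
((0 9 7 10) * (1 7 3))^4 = ((0 9 3 1 7 10))^4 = (0 7 3)(1 9 10)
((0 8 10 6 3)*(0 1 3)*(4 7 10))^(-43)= (0 6 10 7 4 8)(1 3)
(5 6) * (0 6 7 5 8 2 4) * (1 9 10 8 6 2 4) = (0 2 1 9 10 8 4)(5 7) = [2, 9, 1, 3, 0, 7, 6, 5, 4, 10, 8]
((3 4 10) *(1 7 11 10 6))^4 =(1 3 7 4 11 6 10) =((1 7 11 10 3 4 6))^4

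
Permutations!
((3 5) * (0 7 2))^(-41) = (0 7 2)(3 5)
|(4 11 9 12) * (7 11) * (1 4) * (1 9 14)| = |(1 4 7 11 14)(9 12)| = 10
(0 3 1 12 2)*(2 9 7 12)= (0 3 1 2)(7 12 9)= [3, 2, 0, 1, 4, 5, 6, 12, 8, 7, 10, 11, 9]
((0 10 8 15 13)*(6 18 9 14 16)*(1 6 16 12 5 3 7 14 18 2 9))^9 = (0 13 15 8 10)(1 18 9 2 6)(3 5 12 14 7)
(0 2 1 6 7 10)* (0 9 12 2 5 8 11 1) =(0 5 8 11 1 6 7 10 9 12 2) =[5, 6, 0, 3, 4, 8, 7, 10, 11, 12, 9, 1, 2]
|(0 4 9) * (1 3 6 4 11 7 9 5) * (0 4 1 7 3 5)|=9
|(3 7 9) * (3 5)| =4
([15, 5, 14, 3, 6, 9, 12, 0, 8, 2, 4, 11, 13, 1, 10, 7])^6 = [0, 4, 13, 3, 9, 6, 2, 7, 8, 12, 5, 11, 14, 10, 1, 15]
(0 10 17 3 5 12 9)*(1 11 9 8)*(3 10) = (0 3 5 12 8 1 11 9)(10 17) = [3, 11, 2, 5, 4, 12, 6, 7, 1, 0, 17, 9, 8, 13, 14, 15, 16, 10]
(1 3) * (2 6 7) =[0, 3, 6, 1, 4, 5, 7, 2] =(1 3)(2 6 7)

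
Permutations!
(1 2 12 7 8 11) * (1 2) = [0, 1, 12, 3, 4, 5, 6, 8, 11, 9, 10, 2, 7] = (2 12 7 8 11)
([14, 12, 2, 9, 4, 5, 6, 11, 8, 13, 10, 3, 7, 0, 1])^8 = [13, 14, 2, 11, 4, 5, 6, 12, 8, 3, 10, 7, 1, 9, 0]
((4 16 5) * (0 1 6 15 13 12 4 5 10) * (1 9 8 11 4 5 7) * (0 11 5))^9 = ((0 9 8 5 7 1 6 15 13 12)(4 16 10 11))^9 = (0 12 13 15 6 1 7 5 8 9)(4 16 10 11)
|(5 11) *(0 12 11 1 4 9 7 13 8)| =10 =|(0 12 11 5 1 4 9 7 13 8)|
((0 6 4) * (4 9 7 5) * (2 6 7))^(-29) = ((0 7 5 4)(2 6 9))^(-29) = (0 4 5 7)(2 6 9)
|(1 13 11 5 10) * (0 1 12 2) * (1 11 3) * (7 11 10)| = |(0 10 12 2)(1 13 3)(5 7 11)| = 12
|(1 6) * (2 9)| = |(1 6)(2 9)| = 2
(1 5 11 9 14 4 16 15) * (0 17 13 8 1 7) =(0 17 13 8 1 5 11 9 14 4 16 15 7) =[17, 5, 2, 3, 16, 11, 6, 0, 1, 14, 10, 9, 12, 8, 4, 7, 15, 13]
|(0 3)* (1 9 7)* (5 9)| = 4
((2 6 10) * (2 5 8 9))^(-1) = ((2 6 10 5 8 9))^(-1) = (2 9 8 5 10 6)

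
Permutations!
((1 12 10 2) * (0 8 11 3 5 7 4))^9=((0 8 11 3 5 7 4)(1 12 10 2))^9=(0 11 5 4 8 3 7)(1 12 10 2)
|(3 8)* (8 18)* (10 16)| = 6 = |(3 18 8)(10 16)|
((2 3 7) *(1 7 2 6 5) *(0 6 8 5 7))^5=(0 1 5 8 7 6)(2 3)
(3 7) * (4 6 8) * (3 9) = [0, 1, 2, 7, 6, 5, 8, 9, 4, 3] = (3 7 9)(4 6 8)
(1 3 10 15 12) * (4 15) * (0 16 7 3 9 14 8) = (0 16 7 3 10 4 15 12 1 9 14 8) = [16, 9, 2, 10, 15, 5, 6, 3, 0, 14, 4, 11, 1, 13, 8, 12, 7]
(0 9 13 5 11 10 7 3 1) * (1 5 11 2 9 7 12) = (0 7 3 5 2 9 13 11 10 12 1) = [7, 0, 9, 5, 4, 2, 6, 3, 8, 13, 12, 10, 1, 11]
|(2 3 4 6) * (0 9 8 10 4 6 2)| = |(0 9 8 10 4 2 3 6)| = 8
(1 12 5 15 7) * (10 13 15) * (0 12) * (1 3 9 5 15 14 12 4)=[4, 0, 2, 9, 1, 10, 6, 3, 8, 5, 13, 11, 15, 14, 12, 7]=(0 4 1)(3 9 5 10 13 14 12 15 7)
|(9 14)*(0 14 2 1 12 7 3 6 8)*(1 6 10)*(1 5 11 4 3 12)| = |(0 14 9 2 6 8)(3 10 5 11 4)(7 12)| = 30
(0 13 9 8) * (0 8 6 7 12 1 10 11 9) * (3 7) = [13, 10, 2, 7, 4, 5, 3, 12, 8, 6, 11, 9, 1, 0] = (0 13)(1 10 11 9 6 3 7 12)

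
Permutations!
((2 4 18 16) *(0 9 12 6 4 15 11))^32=((0 9 12 6 4 18 16 2 15 11))^32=(0 12 4 16 15)(2 11 9 6 18)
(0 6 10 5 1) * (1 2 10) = (0 6 1)(2 10 5) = [6, 0, 10, 3, 4, 2, 1, 7, 8, 9, 5]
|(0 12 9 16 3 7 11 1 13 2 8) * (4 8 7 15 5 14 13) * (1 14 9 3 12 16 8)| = |(0 16 12 3 15 5 9 8)(1 4)(2 7 11 14 13)| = 40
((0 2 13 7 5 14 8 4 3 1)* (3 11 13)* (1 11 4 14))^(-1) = (0 1 5 7 13 11 3 2)(8 14)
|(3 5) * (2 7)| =2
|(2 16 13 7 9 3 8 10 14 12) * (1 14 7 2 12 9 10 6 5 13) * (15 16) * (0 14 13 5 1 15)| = 18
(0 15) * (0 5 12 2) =(0 15 5 12 2) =[15, 1, 0, 3, 4, 12, 6, 7, 8, 9, 10, 11, 2, 13, 14, 5]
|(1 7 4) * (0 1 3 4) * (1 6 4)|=6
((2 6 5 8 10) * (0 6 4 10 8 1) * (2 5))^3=((0 6 2 4 10 5 1))^3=(0 4 1 2 5 6 10)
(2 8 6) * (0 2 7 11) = [2, 1, 8, 3, 4, 5, 7, 11, 6, 9, 10, 0] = (0 2 8 6 7 11)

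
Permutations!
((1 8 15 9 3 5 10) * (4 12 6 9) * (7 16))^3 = (1 4 9 10 15 6 5 8 12 3)(7 16)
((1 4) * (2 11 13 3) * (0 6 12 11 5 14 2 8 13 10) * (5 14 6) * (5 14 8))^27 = ((0 14 2 8 13 3 5 6 12 11 10)(1 4))^27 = (0 3 10 13 11 8 12 2 6 14 5)(1 4)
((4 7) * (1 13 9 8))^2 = (1 9)(8 13)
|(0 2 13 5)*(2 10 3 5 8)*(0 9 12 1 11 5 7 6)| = |(0 10 3 7 6)(1 11 5 9 12)(2 13 8)| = 15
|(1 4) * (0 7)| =2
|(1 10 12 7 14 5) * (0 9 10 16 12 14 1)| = |(0 9 10 14 5)(1 16 12 7)| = 20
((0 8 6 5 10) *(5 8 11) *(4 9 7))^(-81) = (0 10 5 11)(6 8)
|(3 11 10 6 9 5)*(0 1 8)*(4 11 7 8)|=|(0 1 4 11 10 6 9 5 3 7 8)|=11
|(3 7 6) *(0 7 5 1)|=6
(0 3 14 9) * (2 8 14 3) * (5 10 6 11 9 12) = (0 2 8 14 12 5 10 6 11 9) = [2, 1, 8, 3, 4, 10, 11, 7, 14, 0, 6, 9, 5, 13, 12]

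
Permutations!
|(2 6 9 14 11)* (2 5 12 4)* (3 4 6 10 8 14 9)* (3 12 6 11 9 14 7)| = 12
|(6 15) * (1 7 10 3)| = 4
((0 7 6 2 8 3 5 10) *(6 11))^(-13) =(0 8 7 3 11 5 6 10 2)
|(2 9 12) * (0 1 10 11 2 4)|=8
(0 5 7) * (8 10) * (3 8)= (0 5 7)(3 8 10)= [5, 1, 2, 8, 4, 7, 6, 0, 10, 9, 3]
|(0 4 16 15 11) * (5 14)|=|(0 4 16 15 11)(5 14)|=10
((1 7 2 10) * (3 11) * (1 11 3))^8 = (1 10 7 11 2)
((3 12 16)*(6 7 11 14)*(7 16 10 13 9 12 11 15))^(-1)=((3 11 14 6 16)(7 15)(9 12 10 13))^(-1)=(3 16 6 14 11)(7 15)(9 13 10 12)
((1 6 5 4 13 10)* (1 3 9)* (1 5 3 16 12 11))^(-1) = ((1 6 3 9 5 4 13 10 16 12 11))^(-1) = (1 11 12 16 10 13 4 5 9 3 6)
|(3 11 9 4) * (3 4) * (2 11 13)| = 5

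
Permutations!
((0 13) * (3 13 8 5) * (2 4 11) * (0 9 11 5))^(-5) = (0 8)(2 5 13 11 4 3 9) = ((0 8)(2 4 5 3 13 9 11))^(-5)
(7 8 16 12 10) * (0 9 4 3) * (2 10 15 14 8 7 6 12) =(0 9 4 3)(2 10 6 12 15 14 8 16) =[9, 1, 10, 0, 3, 5, 12, 7, 16, 4, 6, 11, 15, 13, 8, 14, 2]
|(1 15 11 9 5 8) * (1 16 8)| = |(1 15 11 9 5)(8 16)| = 10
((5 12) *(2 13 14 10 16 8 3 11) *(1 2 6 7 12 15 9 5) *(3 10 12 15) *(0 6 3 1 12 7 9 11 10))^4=(0 1 7 10 6 2 15 16 9 13 11 8 5 14 3)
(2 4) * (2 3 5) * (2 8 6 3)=(2 4)(3 5 8 6)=[0, 1, 4, 5, 2, 8, 3, 7, 6]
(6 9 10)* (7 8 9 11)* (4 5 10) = [0, 1, 2, 3, 5, 10, 11, 8, 9, 4, 6, 7] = (4 5 10 6 11 7 8 9)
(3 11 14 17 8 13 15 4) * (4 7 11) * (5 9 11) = (3 4)(5 9 11 14 17 8 13 15 7) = [0, 1, 2, 4, 3, 9, 6, 5, 13, 11, 10, 14, 12, 15, 17, 7, 16, 8]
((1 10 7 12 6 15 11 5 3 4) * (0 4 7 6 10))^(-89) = (0 4 1)(3 5 11 15 6 10 12 7)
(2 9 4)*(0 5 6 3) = (0 5 6 3)(2 9 4) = [5, 1, 9, 0, 2, 6, 3, 7, 8, 4]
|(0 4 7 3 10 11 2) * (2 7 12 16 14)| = |(0 4 12 16 14 2)(3 10 11 7)| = 12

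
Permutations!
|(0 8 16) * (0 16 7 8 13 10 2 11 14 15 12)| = 8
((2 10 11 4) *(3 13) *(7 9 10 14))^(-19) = (2 7 10 4 14 9 11)(3 13)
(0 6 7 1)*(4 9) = (0 6 7 1)(4 9) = [6, 0, 2, 3, 9, 5, 7, 1, 8, 4]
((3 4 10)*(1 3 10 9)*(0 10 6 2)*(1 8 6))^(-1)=(0 2 6 8 9 4 3 1 10)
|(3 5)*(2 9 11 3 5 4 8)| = 6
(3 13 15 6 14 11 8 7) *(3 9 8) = (3 13 15 6 14 11)(7 9 8) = [0, 1, 2, 13, 4, 5, 14, 9, 7, 8, 10, 3, 12, 15, 11, 6]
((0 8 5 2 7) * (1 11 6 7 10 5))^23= ((0 8 1 11 6 7)(2 10 5))^23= (0 7 6 11 1 8)(2 5 10)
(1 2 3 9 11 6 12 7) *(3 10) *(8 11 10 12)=[0, 2, 12, 9, 4, 5, 8, 1, 11, 10, 3, 6, 7]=(1 2 12 7)(3 9 10)(6 8 11)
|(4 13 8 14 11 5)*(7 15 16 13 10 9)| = 11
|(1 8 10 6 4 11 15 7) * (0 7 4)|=|(0 7 1 8 10 6)(4 11 15)|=6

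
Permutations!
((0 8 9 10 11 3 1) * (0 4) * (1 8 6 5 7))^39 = (0 7)(1 6)(3 11 10 9 8)(4 5)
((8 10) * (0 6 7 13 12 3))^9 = (0 13)(3 7)(6 12)(8 10)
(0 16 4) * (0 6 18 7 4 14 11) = (0 16 14 11)(4 6 18 7) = [16, 1, 2, 3, 6, 5, 18, 4, 8, 9, 10, 0, 12, 13, 11, 15, 14, 17, 7]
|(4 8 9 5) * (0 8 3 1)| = 7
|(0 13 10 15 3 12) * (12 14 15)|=12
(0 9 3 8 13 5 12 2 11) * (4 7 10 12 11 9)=(0 4 7 10 12 2 9 3 8 13 5 11)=[4, 1, 9, 8, 7, 11, 6, 10, 13, 3, 12, 0, 2, 5]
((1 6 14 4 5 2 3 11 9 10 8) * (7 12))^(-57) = (1 10 11 2 4 6 8 9 3 5 14)(7 12)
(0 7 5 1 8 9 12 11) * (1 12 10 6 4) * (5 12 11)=(0 7 12 5 11)(1 8 9 10 6 4)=[7, 8, 2, 3, 1, 11, 4, 12, 9, 10, 6, 0, 5]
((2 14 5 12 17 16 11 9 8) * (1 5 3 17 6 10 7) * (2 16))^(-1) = (1 7 10 6 12 5)(2 17 3 14)(8 9 11 16) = ((1 5 12 6 10 7)(2 14 3 17)(8 16 11 9))^(-1)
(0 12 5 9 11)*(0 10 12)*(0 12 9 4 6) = (0 12 5 4 6)(9 11 10) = [12, 1, 2, 3, 6, 4, 0, 7, 8, 11, 9, 10, 5]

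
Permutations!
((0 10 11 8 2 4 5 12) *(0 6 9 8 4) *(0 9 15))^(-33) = ((0 10 11 4 5 12 6 15)(2 9 8))^(-33) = (0 15 6 12 5 4 11 10)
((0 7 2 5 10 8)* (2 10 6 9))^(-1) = ((0 7 10 8)(2 5 6 9))^(-1) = (0 8 10 7)(2 9 6 5)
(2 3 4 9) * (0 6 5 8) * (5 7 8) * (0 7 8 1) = (0 6 8 7 1)(2 3 4 9) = [6, 0, 3, 4, 9, 5, 8, 1, 7, 2]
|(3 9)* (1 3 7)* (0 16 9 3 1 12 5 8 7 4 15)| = |(0 16 9 4 15)(5 8 7 12)| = 20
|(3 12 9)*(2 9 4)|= 5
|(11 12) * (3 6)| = 2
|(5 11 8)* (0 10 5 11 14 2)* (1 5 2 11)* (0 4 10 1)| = |(0 1 5 14 11 8)(2 4 10)| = 6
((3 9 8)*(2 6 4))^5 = ((2 6 4)(3 9 8))^5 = (2 4 6)(3 8 9)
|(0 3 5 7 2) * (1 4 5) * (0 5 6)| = 15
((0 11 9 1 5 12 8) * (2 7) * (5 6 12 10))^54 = ((0 11 9 1 6 12 8)(2 7)(5 10))^54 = (0 12 1 11 8 6 9)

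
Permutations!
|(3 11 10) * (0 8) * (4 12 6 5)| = 12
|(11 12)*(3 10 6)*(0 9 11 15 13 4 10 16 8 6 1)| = |(0 9 11 12 15 13 4 10 1)(3 16 8 6)| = 36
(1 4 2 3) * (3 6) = (1 4 2 6 3) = [0, 4, 6, 1, 2, 5, 3]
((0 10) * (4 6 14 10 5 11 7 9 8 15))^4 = (0 9 6 5 8 14 11 15 10 7 4)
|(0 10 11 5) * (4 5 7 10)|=3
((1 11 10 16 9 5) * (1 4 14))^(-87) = ((1 11 10 16 9 5 4 14))^(-87) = (1 11 10 16 9 5 4 14)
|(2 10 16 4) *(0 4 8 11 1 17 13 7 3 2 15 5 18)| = 10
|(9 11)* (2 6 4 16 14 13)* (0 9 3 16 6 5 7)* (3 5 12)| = 30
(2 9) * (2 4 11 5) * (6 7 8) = (2 9 4 11 5)(6 7 8) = [0, 1, 9, 3, 11, 2, 7, 8, 6, 4, 10, 5]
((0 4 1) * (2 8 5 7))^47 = (0 1 4)(2 7 5 8)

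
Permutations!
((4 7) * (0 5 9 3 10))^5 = ((0 5 9 3 10)(4 7))^5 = (10)(4 7)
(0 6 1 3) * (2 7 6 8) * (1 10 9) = (0 8 2 7 6 10 9 1 3) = [8, 3, 7, 0, 4, 5, 10, 6, 2, 1, 9]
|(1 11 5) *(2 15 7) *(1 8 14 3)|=|(1 11 5 8 14 3)(2 15 7)|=6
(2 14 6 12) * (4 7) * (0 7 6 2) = (0 7 4 6 12)(2 14) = [7, 1, 14, 3, 6, 5, 12, 4, 8, 9, 10, 11, 0, 13, 2]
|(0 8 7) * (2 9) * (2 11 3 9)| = |(0 8 7)(3 9 11)| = 3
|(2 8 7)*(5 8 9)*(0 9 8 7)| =|(0 9 5 7 2 8)| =6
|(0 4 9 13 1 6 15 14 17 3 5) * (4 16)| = 12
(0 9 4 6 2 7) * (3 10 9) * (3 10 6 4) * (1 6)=(0 10 9 3 1 6 2 7)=[10, 6, 7, 1, 4, 5, 2, 0, 8, 3, 9]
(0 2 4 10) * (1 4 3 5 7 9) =(0 2 3 5 7 9 1 4 10) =[2, 4, 3, 5, 10, 7, 6, 9, 8, 1, 0]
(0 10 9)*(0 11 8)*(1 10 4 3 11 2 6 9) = (0 4 3 11 8)(1 10)(2 6 9) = [4, 10, 6, 11, 3, 5, 9, 7, 0, 2, 1, 8]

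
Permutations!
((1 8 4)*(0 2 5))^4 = (0 2 5)(1 8 4)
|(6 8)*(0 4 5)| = |(0 4 5)(6 8)| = 6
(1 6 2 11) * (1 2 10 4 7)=(1 6 10 4 7)(2 11)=[0, 6, 11, 3, 7, 5, 10, 1, 8, 9, 4, 2]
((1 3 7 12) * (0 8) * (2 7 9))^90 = (12)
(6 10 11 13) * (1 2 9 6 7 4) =[0, 2, 9, 3, 1, 5, 10, 4, 8, 6, 11, 13, 12, 7] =(1 2 9 6 10 11 13 7 4)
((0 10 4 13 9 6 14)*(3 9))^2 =(0 4 3 6)(9 14 10 13)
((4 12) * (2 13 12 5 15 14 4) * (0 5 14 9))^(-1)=((0 5 15 9)(2 13 12)(4 14))^(-1)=(0 9 15 5)(2 12 13)(4 14)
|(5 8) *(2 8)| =3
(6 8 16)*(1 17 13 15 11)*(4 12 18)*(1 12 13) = [0, 17, 2, 3, 13, 5, 8, 7, 16, 9, 10, 12, 18, 15, 14, 11, 6, 1, 4] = (1 17)(4 13 15 11 12 18)(6 8 16)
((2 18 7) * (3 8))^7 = ((2 18 7)(3 8))^7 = (2 18 7)(3 8)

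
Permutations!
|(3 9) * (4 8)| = 2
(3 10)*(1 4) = (1 4)(3 10) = [0, 4, 2, 10, 1, 5, 6, 7, 8, 9, 3]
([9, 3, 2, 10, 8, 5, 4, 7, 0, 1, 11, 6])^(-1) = (0 8 4 6 11 10 3 1 9)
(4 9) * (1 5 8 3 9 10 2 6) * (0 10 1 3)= (0 10 2 6 3 9 4 1 5 8)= [10, 5, 6, 9, 1, 8, 3, 7, 0, 4, 2]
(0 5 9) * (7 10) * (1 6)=(0 5 9)(1 6)(7 10)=[5, 6, 2, 3, 4, 9, 1, 10, 8, 0, 7]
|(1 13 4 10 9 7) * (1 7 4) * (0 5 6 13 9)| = |(0 5 6 13 1 9 4 10)| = 8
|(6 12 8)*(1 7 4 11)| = 12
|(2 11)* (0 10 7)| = 6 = |(0 10 7)(2 11)|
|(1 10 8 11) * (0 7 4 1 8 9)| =|(0 7 4 1 10 9)(8 11)| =6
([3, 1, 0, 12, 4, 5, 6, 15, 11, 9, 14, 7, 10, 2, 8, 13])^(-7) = [14, 1, 10, 8, 4, 5, 6, 0, 13, 9, 7, 2, 11, 12, 15, 3]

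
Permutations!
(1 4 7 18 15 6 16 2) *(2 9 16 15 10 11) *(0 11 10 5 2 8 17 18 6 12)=[11, 4, 1, 3, 7, 2, 15, 6, 17, 16, 10, 8, 0, 13, 14, 12, 9, 18, 5]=(0 11 8 17 18 5 2 1 4 7 6 15 12)(9 16)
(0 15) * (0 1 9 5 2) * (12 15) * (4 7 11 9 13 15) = (0 12 4 7 11 9 5 2)(1 13 15) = [12, 13, 0, 3, 7, 2, 6, 11, 8, 5, 10, 9, 4, 15, 14, 1]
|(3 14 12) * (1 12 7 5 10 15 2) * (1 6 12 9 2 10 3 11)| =12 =|(1 9 2 6 12 11)(3 14 7 5)(10 15)|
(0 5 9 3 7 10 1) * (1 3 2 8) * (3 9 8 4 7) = (0 5 8 1)(2 4 7 10 9) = [5, 0, 4, 3, 7, 8, 6, 10, 1, 2, 9]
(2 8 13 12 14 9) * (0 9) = [9, 1, 8, 3, 4, 5, 6, 7, 13, 2, 10, 11, 14, 12, 0] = (0 9 2 8 13 12 14)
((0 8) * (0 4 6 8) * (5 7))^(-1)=((4 6 8)(5 7))^(-1)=(4 8 6)(5 7)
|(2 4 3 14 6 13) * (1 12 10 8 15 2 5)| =12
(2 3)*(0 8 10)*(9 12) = [8, 1, 3, 2, 4, 5, 6, 7, 10, 12, 0, 11, 9] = (0 8 10)(2 3)(9 12)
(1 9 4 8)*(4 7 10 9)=(1 4 8)(7 10 9)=[0, 4, 2, 3, 8, 5, 6, 10, 1, 7, 9]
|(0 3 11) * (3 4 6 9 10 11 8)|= |(0 4 6 9 10 11)(3 8)|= 6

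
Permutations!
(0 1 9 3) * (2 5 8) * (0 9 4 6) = [1, 4, 5, 9, 6, 8, 0, 7, 2, 3] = (0 1 4 6)(2 5 8)(3 9)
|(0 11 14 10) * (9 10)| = 5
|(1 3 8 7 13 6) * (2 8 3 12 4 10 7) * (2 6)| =9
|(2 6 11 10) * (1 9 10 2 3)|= 12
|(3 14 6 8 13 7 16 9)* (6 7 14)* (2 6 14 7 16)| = 20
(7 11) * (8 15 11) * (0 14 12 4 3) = (0 14 12 4 3)(7 8 15 11) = [14, 1, 2, 0, 3, 5, 6, 8, 15, 9, 10, 7, 4, 13, 12, 11]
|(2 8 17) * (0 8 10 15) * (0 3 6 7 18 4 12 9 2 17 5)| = 30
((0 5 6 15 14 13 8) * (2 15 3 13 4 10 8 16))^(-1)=((0 5 6 3 13 16 2 15 14 4 10 8))^(-1)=(0 8 10 4 14 15 2 16 13 3 6 5)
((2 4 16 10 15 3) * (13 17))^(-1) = (2 3 15 10 16 4)(13 17)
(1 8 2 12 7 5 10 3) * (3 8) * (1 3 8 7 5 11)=(1 8 2 12 5 10 7 11)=[0, 8, 12, 3, 4, 10, 6, 11, 2, 9, 7, 1, 5]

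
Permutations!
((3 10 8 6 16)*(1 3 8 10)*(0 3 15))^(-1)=((0 3 1 15)(6 16 8))^(-1)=(0 15 1 3)(6 8 16)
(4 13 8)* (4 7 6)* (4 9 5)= (4 13 8 7 6 9 5)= [0, 1, 2, 3, 13, 4, 9, 6, 7, 5, 10, 11, 12, 8]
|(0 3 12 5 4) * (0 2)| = 6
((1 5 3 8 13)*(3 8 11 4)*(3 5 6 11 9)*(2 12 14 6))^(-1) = (1 13 8 5 4 11 6 14 12 2)(3 9)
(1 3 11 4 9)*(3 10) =(1 10 3 11 4 9) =[0, 10, 2, 11, 9, 5, 6, 7, 8, 1, 3, 4]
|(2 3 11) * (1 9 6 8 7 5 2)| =9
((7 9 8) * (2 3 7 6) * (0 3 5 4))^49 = (0 8 4 9 5 7 2 3 6)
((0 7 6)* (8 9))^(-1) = (0 6 7)(8 9)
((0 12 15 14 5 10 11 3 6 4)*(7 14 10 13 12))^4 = (0 13 11)(3 7 12)(4 5 10)(6 14 15) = ((0 7 14 5 13 12 15 10 11 3 6 4))^4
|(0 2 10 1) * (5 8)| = |(0 2 10 1)(5 8)| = 4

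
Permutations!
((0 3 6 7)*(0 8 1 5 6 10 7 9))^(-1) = (0 9 6 5 1 8 7 10 3)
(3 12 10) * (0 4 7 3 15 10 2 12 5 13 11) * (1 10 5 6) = (0 4 7 3 6 1 10 15 5 13 11)(2 12) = [4, 10, 12, 6, 7, 13, 1, 3, 8, 9, 15, 0, 2, 11, 14, 5]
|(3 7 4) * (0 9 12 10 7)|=7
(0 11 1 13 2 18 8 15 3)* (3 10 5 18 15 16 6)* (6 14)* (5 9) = [11, 13, 15, 0, 4, 18, 3, 7, 16, 5, 9, 1, 12, 2, 6, 10, 14, 17, 8] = (0 11 1 13 2 15 10 9 5 18 8 16 14 6 3)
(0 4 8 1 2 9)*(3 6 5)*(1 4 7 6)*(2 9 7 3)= (0 3 1 9)(2 7 6 5)(4 8)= [3, 9, 7, 1, 8, 2, 5, 6, 4, 0]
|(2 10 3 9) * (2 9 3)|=2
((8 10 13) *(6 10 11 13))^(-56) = ((6 10)(8 11 13))^(-56) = (8 11 13)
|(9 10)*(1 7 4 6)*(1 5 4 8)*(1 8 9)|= 12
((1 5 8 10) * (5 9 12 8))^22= ((1 9 12 8 10))^22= (1 12 10 9 8)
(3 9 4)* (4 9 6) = [0, 1, 2, 6, 3, 5, 4, 7, 8, 9] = (9)(3 6 4)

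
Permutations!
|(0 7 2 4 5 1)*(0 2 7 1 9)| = 6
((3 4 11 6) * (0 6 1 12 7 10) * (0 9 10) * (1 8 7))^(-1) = ((0 6 3 4 11 8 7)(1 12)(9 10))^(-1) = (0 7 8 11 4 3 6)(1 12)(9 10)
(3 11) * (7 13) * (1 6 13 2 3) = (1 6 13 7 2 3 11) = [0, 6, 3, 11, 4, 5, 13, 2, 8, 9, 10, 1, 12, 7]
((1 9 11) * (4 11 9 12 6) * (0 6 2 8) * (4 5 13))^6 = (0 1 5 2 4)(6 12 13 8 11)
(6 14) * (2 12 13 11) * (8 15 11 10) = [0, 1, 12, 3, 4, 5, 14, 7, 15, 9, 8, 2, 13, 10, 6, 11] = (2 12 13 10 8 15 11)(6 14)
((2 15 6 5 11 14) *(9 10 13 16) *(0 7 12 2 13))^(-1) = (0 10 9 16 13 14 11 5 6 15 2 12 7)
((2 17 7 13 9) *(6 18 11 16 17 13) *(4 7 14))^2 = ((2 13 9)(4 7 6 18 11 16 17 14))^2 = (2 9 13)(4 6 11 17)(7 18 16 14)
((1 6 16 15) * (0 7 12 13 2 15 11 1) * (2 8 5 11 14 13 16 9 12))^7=((0 7 2 15)(1 6 9 12 16 14 13 8 5 11))^7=(0 15 2 7)(1 8 16 6 5 14 9 11 13 12)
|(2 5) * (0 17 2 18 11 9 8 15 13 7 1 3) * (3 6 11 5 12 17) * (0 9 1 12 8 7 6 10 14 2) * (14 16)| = |(0 3 9 7 12 17)(1 10 16 14 2 8 15 13 6 11)(5 18)| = 30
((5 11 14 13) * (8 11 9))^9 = ((5 9 8 11 14 13))^9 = (5 11)(8 13)(9 14)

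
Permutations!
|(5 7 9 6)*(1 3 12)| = |(1 3 12)(5 7 9 6)| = 12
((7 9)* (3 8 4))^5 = (3 4 8)(7 9)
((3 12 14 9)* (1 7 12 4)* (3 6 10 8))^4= (1 9 3 12 10)(4 14 8 7 6)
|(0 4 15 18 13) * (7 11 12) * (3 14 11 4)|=10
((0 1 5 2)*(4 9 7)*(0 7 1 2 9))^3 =(9)(0 4 7 2)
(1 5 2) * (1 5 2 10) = (1 2 5 10) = [0, 2, 5, 3, 4, 10, 6, 7, 8, 9, 1]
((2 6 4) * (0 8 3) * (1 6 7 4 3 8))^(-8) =((8)(0 1 6 3)(2 7 4))^(-8) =(8)(2 7 4)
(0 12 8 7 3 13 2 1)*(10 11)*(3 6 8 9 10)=(0 12 9 10 11 3 13 2 1)(6 8 7)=[12, 0, 1, 13, 4, 5, 8, 6, 7, 10, 11, 3, 9, 2]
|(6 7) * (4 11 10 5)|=4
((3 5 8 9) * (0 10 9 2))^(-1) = ((0 10 9 3 5 8 2))^(-1) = (0 2 8 5 3 9 10)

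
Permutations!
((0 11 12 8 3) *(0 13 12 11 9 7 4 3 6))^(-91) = ((0 9 7 4 3 13 12 8 6))^(-91) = (0 6 8 12 13 3 4 7 9)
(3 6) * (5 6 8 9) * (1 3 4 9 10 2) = [0, 3, 1, 8, 9, 6, 4, 7, 10, 5, 2] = (1 3 8 10 2)(4 9 5 6)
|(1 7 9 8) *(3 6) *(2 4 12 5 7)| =|(1 2 4 12 5 7 9 8)(3 6)| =8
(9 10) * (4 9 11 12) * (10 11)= (4 9 11 12)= [0, 1, 2, 3, 9, 5, 6, 7, 8, 11, 10, 12, 4]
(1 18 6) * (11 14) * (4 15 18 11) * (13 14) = [0, 11, 2, 3, 15, 5, 1, 7, 8, 9, 10, 13, 12, 14, 4, 18, 16, 17, 6] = (1 11 13 14 4 15 18 6)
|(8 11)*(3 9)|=2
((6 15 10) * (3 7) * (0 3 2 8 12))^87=(15)(0 2)(3 8)(7 12)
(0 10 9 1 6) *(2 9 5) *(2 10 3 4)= (0 3 4 2 9 1 6)(5 10)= [3, 6, 9, 4, 2, 10, 0, 7, 8, 1, 5]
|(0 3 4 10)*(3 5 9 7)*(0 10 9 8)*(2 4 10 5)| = 9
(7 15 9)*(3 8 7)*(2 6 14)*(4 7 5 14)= (2 6 4 7 15 9 3 8 5 14)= [0, 1, 6, 8, 7, 14, 4, 15, 5, 3, 10, 11, 12, 13, 2, 9]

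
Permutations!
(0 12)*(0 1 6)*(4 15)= [12, 6, 2, 3, 15, 5, 0, 7, 8, 9, 10, 11, 1, 13, 14, 4]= (0 12 1 6)(4 15)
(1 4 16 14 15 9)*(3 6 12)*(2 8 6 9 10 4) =(1 2 8 6 12 3 9)(4 16 14 15 10) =[0, 2, 8, 9, 16, 5, 12, 7, 6, 1, 4, 11, 3, 13, 15, 10, 14]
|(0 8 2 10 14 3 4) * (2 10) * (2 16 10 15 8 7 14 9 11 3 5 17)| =|(0 7 14 5 17 2 16 10 9 11 3 4)(8 15)| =12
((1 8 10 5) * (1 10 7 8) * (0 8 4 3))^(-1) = (0 3 4 7 8)(5 10)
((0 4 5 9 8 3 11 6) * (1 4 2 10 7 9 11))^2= ((0 2 10 7 9 8 3 1 4 5 11 6))^2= (0 10 9 3 4 11)(1 5 6 2 7 8)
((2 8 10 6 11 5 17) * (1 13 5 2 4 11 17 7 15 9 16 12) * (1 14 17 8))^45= ((1 13 5 7 15 9 16 12 14 17 4 11 2)(6 8 10))^45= (1 16 2 9 11 15 4 7 17 5 14 13 12)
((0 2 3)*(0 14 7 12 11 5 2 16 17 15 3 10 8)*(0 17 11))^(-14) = (0 12 7 14 3 15 17 8 10 2 5 11 16)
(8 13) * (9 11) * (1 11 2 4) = (1 11 9 2 4)(8 13) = [0, 11, 4, 3, 1, 5, 6, 7, 13, 2, 10, 9, 12, 8]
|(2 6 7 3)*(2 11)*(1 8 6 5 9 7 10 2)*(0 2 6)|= 18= |(0 2 5 9 7 3 11 1 8)(6 10)|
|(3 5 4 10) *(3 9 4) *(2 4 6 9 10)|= 2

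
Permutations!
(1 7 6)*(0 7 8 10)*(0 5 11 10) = (0 7 6 1 8)(5 11 10) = [7, 8, 2, 3, 4, 11, 1, 6, 0, 9, 5, 10]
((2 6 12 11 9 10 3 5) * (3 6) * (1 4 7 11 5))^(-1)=((1 4 7 11 9 10 6 12 5 2 3))^(-1)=(1 3 2 5 12 6 10 9 11 7 4)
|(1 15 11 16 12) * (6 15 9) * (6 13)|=|(1 9 13 6 15 11 16 12)|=8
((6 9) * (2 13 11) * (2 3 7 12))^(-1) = (2 12 7 3 11 13)(6 9)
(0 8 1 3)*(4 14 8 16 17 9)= (0 16 17 9 4 14 8 1 3)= [16, 3, 2, 0, 14, 5, 6, 7, 1, 4, 10, 11, 12, 13, 8, 15, 17, 9]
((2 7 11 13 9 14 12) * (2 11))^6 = ((2 7)(9 14 12 11 13))^6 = (9 14 12 11 13)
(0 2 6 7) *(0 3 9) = (0 2 6 7 3 9) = [2, 1, 6, 9, 4, 5, 7, 3, 8, 0]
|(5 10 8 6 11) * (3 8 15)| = 7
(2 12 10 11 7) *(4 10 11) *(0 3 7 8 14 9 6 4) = (0 3 7 2 12 11 8 14 9 6 4 10) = [3, 1, 12, 7, 10, 5, 4, 2, 14, 6, 0, 8, 11, 13, 9]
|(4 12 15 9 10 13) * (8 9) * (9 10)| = 6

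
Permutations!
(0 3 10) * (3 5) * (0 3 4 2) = (0 5 4 2)(3 10) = [5, 1, 0, 10, 2, 4, 6, 7, 8, 9, 3]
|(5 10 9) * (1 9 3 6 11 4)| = |(1 9 5 10 3 6 11 4)| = 8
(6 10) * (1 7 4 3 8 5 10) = [0, 7, 2, 8, 3, 10, 1, 4, 5, 9, 6] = (1 7 4 3 8 5 10 6)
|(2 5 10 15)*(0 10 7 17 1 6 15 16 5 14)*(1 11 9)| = 13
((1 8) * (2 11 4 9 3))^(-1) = ((1 8)(2 11 4 9 3))^(-1) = (1 8)(2 3 9 4 11)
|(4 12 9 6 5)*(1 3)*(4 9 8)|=|(1 3)(4 12 8)(5 9 6)|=6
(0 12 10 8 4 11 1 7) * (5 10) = (0 12 5 10 8 4 11 1 7) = [12, 7, 2, 3, 11, 10, 6, 0, 4, 9, 8, 1, 5]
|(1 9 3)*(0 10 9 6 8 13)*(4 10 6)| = 20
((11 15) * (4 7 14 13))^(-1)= ((4 7 14 13)(11 15))^(-1)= (4 13 14 7)(11 15)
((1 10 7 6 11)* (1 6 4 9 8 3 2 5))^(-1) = (1 5 2 3 8 9 4 7 10)(6 11)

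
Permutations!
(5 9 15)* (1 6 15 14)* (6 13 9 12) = (1 13 9 14)(5 12 6 15) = [0, 13, 2, 3, 4, 12, 15, 7, 8, 14, 10, 11, 6, 9, 1, 5]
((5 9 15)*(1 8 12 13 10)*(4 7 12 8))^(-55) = (1 10 13 12 7 4)(5 15 9)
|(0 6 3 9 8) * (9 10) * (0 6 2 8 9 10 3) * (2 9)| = 5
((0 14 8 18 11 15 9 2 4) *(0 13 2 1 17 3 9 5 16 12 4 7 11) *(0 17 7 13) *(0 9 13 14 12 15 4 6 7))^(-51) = ((0 12 6 7 11 4 9 1)(2 14 8 18 17 3 13)(5 16 15))^(-51) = (0 4 6 1 11 12 9 7)(2 3 18 14 13 17 8)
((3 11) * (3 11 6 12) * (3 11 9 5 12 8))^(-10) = (3 8 6)(5 11)(9 12)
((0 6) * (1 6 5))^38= ((0 5 1 6))^38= (0 1)(5 6)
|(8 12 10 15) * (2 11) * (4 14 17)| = 12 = |(2 11)(4 14 17)(8 12 10 15)|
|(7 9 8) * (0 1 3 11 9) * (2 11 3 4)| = 8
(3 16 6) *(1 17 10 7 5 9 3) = [0, 17, 2, 16, 4, 9, 1, 5, 8, 3, 7, 11, 12, 13, 14, 15, 6, 10] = (1 17 10 7 5 9 3 16 6)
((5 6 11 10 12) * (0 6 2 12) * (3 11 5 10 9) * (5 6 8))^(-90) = (12)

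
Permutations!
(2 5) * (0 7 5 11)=[7, 1, 11, 3, 4, 2, 6, 5, 8, 9, 10, 0]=(0 7 5 2 11)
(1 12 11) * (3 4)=(1 12 11)(3 4)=[0, 12, 2, 4, 3, 5, 6, 7, 8, 9, 10, 1, 11]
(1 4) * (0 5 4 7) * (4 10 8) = [5, 7, 2, 3, 1, 10, 6, 0, 4, 9, 8] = (0 5 10 8 4 1 7)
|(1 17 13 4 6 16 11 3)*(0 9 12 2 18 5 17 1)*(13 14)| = |(0 9 12 2 18 5 17 14 13 4 6 16 11 3)| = 14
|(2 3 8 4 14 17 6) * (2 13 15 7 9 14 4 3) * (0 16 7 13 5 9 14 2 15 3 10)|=|(0 16 7 14 17 6 5 9 2 15 13 3 8 10)|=14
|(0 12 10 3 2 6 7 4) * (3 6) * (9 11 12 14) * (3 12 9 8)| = 10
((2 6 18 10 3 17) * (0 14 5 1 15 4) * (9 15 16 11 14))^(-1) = ((0 9 15 4)(1 16 11 14 5)(2 6 18 10 3 17))^(-1) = (0 4 15 9)(1 5 14 11 16)(2 17 3 10 18 6)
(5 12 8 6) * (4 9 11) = [0, 1, 2, 3, 9, 12, 5, 7, 6, 11, 10, 4, 8] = (4 9 11)(5 12 8 6)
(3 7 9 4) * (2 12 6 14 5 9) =[0, 1, 12, 7, 3, 9, 14, 2, 8, 4, 10, 11, 6, 13, 5] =(2 12 6 14 5 9 4 3 7)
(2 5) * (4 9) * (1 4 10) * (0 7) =[7, 4, 5, 3, 9, 2, 6, 0, 8, 10, 1] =(0 7)(1 4 9 10)(2 5)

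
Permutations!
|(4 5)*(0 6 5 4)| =3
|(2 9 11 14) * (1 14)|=5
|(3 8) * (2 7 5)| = |(2 7 5)(3 8)| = 6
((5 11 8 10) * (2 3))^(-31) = ((2 3)(5 11 8 10))^(-31) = (2 3)(5 11 8 10)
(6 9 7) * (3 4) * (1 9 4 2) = [0, 9, 1, 2, 3, 5, 4, 6, 8, 7] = (1 9 7 6 4 3 2)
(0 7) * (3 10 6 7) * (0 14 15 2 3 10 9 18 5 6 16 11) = [10, 1, 3, 9, 4, 6, 7, 14, 8, 18, 16, 0, 12, 13, 15, 2, 11, 17, 5] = (0 10 16 11)(2 3 9 18 5 6 7 14 15)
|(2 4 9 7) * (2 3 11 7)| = |(2 4 9)(3 11 7)| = 3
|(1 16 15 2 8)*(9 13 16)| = |(1 9 13 16 15 2 8)| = 7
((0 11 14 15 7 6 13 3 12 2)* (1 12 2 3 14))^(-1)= (0 2 3 12 1 11)(6 7 15 14 13)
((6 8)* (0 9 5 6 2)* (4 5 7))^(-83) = (0 6 7 2 5 9 8 4)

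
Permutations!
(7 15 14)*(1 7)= (1 7 15 14)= [0, 7, 2, 3, 4, 5, 6, 15, 8, 9, 10, 11, 12, 13, 1, 14]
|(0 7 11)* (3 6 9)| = 3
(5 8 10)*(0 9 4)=(0 9 4)(5 8 10)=[9, 1, 2, 3, 0, 8, 6, 7, 10, 4, 5]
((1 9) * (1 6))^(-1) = ((1 9 6))^(-1) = (1 6 9)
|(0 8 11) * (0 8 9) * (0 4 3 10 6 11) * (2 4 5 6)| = 12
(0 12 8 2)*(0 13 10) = [12, 1, 13, 3, 4, 5, 6, 7, 2, 9, 0, 11, 8, 10] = (0 12 8 2 13 10)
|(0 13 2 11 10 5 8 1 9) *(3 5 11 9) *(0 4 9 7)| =4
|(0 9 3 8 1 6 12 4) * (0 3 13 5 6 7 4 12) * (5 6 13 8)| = 10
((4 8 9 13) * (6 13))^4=(4 13 6 9 8)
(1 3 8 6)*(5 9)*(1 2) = (1 3 8 6 2)(5 9) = [0, 3, 1, 8, 4, 9, 2, 7, 6, 5]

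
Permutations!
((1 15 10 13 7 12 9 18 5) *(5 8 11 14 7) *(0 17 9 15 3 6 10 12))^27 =((0 17 9 18 8 11 14 7)(1 3 6 10 13 5)(12 15))^27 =(0 18 14 17 8 7 9 11)(1 10)(3 13)(5 6)(12 15)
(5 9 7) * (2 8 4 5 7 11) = [0, 1, 8, 3, 5, 9, 6, 7, 4, 11, 10, 2] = (2 8 4 5 9 11)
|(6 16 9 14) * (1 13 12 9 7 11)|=|(1 13 12 9 14 6 16 7 11)|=9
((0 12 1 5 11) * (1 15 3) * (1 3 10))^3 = (0 10 11 15 5 12 1)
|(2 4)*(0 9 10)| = |(0 9 10)(2 4)| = 6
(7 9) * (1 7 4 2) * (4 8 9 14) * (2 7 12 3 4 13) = [0, 12, 1, 4, 7, 5, 6, 14, 9, 8, 10, 11, 3, 2, 13] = (1 12 3 4 7 14 13 2)(8 9)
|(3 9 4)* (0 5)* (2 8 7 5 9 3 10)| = |(0 9 4 10 2 8 7 5)| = 8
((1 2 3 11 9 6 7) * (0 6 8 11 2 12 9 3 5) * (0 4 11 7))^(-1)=(0 6)(1 7 8 9 12)(2 3 11 4 5)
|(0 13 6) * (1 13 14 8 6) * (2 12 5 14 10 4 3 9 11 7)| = 26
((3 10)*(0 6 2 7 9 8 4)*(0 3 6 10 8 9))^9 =((0 10 6 2 7)(3 8 4))^9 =(0 7 2 6 10)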